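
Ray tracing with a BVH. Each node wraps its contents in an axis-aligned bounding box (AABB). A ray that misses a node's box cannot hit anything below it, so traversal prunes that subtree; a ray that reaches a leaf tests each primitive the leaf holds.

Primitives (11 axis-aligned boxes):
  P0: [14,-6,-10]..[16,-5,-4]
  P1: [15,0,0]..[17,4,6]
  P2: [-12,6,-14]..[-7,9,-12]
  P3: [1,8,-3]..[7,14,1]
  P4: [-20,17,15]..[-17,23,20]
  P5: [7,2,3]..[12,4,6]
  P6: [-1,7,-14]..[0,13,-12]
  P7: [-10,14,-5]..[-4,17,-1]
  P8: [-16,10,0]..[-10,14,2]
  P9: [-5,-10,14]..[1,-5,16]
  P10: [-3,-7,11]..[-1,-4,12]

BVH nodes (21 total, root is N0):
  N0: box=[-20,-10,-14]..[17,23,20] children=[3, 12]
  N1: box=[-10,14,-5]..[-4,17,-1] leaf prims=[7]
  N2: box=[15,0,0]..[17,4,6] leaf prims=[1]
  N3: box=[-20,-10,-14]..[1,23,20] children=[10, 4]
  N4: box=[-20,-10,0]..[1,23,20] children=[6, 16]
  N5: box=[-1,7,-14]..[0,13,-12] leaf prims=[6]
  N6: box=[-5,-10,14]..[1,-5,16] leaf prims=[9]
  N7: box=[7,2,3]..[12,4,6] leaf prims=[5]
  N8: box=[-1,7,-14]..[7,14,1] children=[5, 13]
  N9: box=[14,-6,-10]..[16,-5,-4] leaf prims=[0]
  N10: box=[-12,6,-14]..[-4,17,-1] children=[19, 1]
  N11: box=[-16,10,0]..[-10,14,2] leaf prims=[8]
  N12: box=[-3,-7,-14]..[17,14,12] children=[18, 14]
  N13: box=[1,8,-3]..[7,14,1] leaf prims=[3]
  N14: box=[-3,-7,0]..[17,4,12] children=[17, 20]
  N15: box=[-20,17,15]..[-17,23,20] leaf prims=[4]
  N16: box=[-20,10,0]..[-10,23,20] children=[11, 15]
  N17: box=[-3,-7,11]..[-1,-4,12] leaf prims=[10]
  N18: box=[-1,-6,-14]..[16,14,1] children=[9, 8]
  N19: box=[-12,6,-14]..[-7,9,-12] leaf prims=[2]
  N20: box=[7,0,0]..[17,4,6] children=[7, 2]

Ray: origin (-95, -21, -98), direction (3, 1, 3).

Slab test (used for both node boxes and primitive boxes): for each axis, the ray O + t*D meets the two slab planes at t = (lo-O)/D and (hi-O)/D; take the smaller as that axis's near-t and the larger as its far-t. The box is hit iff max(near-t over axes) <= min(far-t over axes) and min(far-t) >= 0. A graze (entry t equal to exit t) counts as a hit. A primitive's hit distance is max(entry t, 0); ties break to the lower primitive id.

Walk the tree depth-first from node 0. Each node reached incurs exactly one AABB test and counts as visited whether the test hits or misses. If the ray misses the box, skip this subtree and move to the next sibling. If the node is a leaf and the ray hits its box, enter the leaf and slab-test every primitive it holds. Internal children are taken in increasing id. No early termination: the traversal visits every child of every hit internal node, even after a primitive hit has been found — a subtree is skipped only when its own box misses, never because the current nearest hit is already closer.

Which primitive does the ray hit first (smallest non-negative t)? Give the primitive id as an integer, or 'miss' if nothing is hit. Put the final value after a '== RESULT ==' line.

Traverse from the root:
N0 x:[25,112/3] y:[11,44] z:[28,118/3] -> hit [28,112/3], descend [3, 12]
  N3 x:[25,32] y:[11,44] z:[28,118/3] -> hit [28,32], descend [4, 10]
    N4 x:[25,32] y:[11,44] z:[98/3,118/3] -> miss, prune
    N10 x:[83/3,91/3] y:[27,38] z:[28,97/3] -> hit [28,91/3], descend [1, 19]
      N1 x:[85/3,91/3] y:[35,38] z:[31,97/3] -> miss, prune
      N19 x:[83/3,88/3] y:[27,30] z:[28,86/3] -> hit [28,86/3] leaf, test {P2@t=28}
  N12 x:[92/3,112/3] y:[14,35] z:[28,110/3] -> hit [92/3,35], descend [14, 18]
    N14 x:[92/3,112/3] y:[14,25] z:[98/3,110/3] -> miss, prune
    N18 x:[94/3,37] y:[15,35] z:[28,33] -> hit [94/3,33], descend [8, 9]
      N8 x:[94/3,34] y:[28,35] z:[28,33] -> hit [94/3,33], descend [5, 13]
        N5 x:[94/3,95/3] y:[28,34] z:[28,86/3] -> miss, prune
        N13 x:[32,34] y:[29,35] z:[95/3,33] -> hit [32,33] leaf, test {P3@t=32}
      N9 x:[109/3,37] y:[15,16] z:[88/3,94/3] -> miss, prune

Visited [0, 3, 4, 10, 1, 19, 12, 14, 18, 8, 5, 13, 9]. Tests: 13 box, 2 leaf. Nearest: P2.

== RESULT ==
2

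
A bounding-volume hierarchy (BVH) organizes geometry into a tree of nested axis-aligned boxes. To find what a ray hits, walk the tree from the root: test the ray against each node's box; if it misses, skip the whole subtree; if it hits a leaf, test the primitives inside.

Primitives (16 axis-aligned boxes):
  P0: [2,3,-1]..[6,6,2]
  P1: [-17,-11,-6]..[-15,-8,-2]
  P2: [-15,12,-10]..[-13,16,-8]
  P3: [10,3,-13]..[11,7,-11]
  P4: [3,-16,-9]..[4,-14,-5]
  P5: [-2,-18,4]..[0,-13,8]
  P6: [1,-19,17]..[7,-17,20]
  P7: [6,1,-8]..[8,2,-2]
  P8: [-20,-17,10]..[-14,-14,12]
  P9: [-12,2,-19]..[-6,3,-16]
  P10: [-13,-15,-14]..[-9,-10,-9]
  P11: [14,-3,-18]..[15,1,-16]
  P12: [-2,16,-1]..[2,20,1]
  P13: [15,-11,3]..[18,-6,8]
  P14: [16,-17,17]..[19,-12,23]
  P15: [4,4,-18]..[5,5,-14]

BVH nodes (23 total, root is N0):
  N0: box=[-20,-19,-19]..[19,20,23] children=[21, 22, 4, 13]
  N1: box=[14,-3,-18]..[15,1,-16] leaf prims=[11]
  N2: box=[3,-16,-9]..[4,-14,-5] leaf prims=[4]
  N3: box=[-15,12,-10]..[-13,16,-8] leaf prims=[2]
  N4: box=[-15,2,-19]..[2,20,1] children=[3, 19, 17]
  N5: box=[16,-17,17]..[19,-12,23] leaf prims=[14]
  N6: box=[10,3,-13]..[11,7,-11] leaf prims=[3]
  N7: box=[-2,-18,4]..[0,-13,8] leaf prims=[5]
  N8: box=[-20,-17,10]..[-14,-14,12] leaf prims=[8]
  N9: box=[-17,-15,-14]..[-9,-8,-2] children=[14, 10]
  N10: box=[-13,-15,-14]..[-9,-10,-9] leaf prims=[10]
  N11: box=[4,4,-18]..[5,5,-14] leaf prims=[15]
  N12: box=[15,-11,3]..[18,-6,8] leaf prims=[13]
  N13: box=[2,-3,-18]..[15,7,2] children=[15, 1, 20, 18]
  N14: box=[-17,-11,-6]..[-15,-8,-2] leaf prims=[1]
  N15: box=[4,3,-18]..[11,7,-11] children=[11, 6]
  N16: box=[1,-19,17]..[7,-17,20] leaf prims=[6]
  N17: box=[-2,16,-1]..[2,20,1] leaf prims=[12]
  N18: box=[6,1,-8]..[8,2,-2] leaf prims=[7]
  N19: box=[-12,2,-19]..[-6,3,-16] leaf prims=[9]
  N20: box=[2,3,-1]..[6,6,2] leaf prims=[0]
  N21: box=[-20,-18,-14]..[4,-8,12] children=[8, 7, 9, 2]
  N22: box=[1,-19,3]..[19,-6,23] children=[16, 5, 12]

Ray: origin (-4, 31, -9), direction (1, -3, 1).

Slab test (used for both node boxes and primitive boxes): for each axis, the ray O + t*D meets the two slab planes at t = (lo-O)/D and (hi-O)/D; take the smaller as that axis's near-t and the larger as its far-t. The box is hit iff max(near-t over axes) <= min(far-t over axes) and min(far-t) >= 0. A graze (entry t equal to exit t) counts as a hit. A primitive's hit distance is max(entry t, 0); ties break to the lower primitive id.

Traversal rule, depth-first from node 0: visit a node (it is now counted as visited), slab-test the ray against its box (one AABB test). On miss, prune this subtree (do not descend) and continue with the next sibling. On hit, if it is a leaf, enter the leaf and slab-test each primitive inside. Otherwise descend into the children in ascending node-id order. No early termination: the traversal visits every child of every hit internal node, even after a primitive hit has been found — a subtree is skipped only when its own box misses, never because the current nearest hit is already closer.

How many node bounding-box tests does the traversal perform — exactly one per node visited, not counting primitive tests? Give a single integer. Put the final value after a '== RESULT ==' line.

Traverse from the root:
N0 x:[-16,23] y:[11/3,50/3] z:[-10,32] -> hit [11/3,50/3], descend [4, 13, 21, 22]
  N4 x:[-11,6] y:[11/3,29/3] z:[-10,10] -> hit [11/3,6], descend [3, 17, 19]
    N3 x:[-11,-9] y:[5,19/3] z:[-1,1] -> miss, prune
    N17 x:[2,6] y:[11/3,5] z:[8,10] -> miss, prune
    N19 x:[-8,-2] y:[28/3,29/3] z:[-10,-7] -> miss, prune
  N13 x:[6,19] y:[8,34/3] z:[-9,11] -> hit [8,11], descend [1, 15, 18, 20]
    N1 x:[18,19] y:[10,34/3] z:[-9,-7] -> miss, prune
    N15 x:[8,15] y:[8,28/3] z:[-9,-2] -> miss, prune
    N18 x:[10,12] y:[29/3,10] z:[1,7] -> miss, prune
    N20 x:[6,10] y:[25/3,28/3] z:[8,11] -> hit [25/3,28/3] leaf, test {P0@t=25/3}
  N21 x:[-16,8] y:[13,49/3] z:[-5,21] -> miss, prune
  N22 x:[5,23] y:[37/3,50/3] z:[12,32] -> hit [37/3,50/3], descend [5, 12, 16]
    N5 x:[20,23] y:[43/3,16] z:[26,32] -> miss, prune
    N12 x:[19,22] y:[37/3,14] z:[12,17] -> miss, prune
    N16 x:[5,11] y:[16,50/3] z:[26,29] -> miss, prune

15 AABB tests over nodes [0, 4, 3, 17, 19, 13, 1, 15, 18, 20, 21, 22, 5, 12, 16]; 1 leaf entered; closest P0.

== RESULT ==
15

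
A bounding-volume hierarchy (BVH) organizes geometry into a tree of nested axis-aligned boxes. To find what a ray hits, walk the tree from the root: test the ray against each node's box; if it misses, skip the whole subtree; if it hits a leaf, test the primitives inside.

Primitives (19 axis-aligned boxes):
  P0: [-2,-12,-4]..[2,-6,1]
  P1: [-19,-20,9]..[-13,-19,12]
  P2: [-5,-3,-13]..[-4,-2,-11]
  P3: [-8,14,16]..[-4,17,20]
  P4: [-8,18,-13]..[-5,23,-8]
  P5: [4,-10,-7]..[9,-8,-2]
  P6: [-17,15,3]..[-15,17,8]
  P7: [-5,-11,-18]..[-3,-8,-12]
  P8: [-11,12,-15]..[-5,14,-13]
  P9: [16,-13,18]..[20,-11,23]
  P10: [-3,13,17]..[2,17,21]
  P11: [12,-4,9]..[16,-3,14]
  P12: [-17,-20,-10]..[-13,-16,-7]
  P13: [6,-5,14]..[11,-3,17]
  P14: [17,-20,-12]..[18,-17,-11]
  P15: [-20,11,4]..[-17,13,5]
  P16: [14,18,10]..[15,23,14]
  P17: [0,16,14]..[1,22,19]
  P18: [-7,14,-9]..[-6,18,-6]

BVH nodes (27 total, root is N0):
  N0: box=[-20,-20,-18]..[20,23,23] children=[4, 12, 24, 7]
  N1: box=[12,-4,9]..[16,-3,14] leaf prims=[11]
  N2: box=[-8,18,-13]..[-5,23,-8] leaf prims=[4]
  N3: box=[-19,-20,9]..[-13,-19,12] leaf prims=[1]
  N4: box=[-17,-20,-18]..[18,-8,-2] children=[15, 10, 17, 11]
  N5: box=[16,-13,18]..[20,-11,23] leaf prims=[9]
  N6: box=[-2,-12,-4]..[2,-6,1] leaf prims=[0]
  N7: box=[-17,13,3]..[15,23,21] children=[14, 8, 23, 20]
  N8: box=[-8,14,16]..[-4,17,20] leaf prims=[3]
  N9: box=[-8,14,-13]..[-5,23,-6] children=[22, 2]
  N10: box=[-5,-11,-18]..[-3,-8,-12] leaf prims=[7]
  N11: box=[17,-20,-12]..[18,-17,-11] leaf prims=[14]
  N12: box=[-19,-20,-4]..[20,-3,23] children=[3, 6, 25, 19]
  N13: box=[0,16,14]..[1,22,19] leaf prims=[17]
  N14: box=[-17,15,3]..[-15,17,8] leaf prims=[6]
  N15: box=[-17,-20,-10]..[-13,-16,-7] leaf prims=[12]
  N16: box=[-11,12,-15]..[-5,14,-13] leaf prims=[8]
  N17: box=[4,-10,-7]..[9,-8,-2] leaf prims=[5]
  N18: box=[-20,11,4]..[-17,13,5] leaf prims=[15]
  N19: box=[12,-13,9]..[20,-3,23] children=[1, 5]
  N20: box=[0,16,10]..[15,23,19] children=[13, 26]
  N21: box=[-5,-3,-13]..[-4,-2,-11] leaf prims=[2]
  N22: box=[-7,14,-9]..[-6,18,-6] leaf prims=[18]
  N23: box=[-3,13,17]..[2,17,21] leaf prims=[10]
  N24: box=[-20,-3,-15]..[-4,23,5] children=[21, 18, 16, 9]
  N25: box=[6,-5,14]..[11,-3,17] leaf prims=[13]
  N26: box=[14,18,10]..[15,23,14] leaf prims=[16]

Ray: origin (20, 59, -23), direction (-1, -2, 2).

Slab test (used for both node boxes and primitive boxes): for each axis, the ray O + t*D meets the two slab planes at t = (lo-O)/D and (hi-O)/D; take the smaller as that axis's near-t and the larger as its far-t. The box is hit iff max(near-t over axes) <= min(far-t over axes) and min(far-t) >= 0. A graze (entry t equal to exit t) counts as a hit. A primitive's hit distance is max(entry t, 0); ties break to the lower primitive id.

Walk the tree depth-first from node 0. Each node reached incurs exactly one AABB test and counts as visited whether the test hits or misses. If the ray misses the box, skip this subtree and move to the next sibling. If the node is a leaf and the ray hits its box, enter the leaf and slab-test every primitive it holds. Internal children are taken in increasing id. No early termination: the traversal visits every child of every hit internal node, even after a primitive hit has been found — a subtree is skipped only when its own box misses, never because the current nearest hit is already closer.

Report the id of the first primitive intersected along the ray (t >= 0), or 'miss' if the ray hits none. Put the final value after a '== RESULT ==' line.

Traverse from the root:
N0 x:[0,40] y:[18,79/2] z:[5/2,23] -> hit [18,23], descend [4, 7, 12, 24]
  N4 x:[2,37] y:[67/2,79/2] z:[5/2,21/2] -> miss, prune
  N7 x:[5,37] y:[18,23] z:[13,22] -> hit [18,22], descend [8, 14, 20, 23]
    N8 x:[24,28] y:[21,45/2] z:[39/2,43/2] -> miss, prune
    N14 x:[35,37] y:[21,22] z:[13,31/2] -> miss, prune
    N20 x:[5,20] y:[18,43/2] z:[33/2,21] -> hit [18,20], descend [13, 26]
      N13 x:[19,20] y:[37/2,43/2] z:[37/2,21] -> hit [19,20] leaf, test {P17@t=19}
      N26 x:[5,6] y:[18,41/2] z:[33/2,37/2] -> miss, prune
    N23 x:[18,23] y:[21,23] z:[20,22] -> hit [21,22] leaf, test {P10@t=21}
  N12 x:[0,39] y:[31,79/2] z:[19/2,23] -> miss, prune
  N24 x:[24,40] y:[18,31] z:[4,14] -> miss, prune

Summary -> nodes [0, 4, 7, 8, 14, 20, 13, 26, 23, 12, 24]; box-tests=11; leaf-entries=2; first=P17

== RESULT ==
17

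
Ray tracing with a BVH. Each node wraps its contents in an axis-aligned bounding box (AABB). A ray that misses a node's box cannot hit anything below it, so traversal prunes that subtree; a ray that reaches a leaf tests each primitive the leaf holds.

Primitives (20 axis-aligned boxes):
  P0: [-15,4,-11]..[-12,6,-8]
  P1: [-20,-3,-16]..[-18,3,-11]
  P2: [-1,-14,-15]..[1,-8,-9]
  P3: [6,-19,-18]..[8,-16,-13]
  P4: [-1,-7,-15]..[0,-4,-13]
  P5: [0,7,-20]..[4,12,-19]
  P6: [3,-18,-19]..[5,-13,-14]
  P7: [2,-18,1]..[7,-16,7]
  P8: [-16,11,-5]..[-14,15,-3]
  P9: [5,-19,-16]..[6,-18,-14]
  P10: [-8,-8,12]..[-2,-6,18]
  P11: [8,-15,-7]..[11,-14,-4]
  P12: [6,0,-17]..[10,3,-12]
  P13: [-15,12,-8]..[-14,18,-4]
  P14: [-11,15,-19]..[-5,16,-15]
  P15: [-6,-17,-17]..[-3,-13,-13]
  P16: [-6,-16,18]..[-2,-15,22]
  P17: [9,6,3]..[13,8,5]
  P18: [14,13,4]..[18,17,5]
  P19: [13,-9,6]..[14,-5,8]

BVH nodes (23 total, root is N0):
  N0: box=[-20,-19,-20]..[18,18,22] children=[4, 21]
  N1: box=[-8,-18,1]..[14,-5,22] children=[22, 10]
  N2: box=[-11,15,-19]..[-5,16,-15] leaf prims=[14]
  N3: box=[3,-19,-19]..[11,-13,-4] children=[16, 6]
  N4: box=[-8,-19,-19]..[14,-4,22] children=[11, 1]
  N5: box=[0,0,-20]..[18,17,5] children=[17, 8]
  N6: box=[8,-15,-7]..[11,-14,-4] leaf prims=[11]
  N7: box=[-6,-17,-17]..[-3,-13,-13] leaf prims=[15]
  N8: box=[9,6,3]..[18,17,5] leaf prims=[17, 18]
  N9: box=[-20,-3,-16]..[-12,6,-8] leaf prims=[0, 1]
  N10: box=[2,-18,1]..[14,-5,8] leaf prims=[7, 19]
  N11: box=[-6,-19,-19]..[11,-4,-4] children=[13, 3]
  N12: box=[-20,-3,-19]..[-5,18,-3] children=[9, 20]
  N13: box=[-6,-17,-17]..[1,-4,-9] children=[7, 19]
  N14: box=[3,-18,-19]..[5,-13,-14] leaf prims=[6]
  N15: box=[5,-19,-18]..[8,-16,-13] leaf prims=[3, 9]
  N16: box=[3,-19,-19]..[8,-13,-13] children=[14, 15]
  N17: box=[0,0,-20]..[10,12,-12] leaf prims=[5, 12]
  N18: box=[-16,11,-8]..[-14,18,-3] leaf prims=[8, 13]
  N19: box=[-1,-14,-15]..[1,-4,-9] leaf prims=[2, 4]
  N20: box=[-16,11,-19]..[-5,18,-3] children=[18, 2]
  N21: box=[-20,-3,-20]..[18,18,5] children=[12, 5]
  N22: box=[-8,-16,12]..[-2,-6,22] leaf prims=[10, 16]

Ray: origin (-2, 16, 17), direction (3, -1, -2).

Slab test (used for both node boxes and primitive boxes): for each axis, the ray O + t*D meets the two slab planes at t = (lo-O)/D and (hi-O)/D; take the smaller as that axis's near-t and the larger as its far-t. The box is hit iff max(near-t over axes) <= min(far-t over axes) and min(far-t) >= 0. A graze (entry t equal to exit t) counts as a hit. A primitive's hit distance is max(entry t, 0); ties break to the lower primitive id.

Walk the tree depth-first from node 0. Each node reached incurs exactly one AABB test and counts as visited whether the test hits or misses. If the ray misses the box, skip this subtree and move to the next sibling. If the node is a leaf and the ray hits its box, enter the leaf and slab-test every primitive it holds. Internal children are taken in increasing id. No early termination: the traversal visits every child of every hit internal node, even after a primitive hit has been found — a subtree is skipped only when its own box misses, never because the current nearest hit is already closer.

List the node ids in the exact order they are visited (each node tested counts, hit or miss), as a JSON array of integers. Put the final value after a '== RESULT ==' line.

Walk:
N0 x:[-6,20/3] y:[-2,35] z:[-5/2,37/2] -> hit [-2,20/3], descend [4, 21]
  N4 x:[-2,16/3] y:[20,35] z:[-5/2,18] -> miss, prune
  N21 x:[-6,20/3] y:[-2,19] z:[6,37/2] -> hit [6,20/3], descend [5, 12]
    N5 x:[2/3,20/3] y:[-1,16] z:[6,37/2] -> hit [6,20/3], descend [8, 17]
      N8 x:[11/3,20/3] y:[-1,10] z:[6,7] -> hit [6,20/3] leaf, test {P17(miss), P18(miss)}
      N17 x:[2/3,4] y:[4,16] z:[29/2,37/2] -> miss, prune
    N12 x:[-6,-1] y:[-2,19] z:[10,18] -> miss, prune

order=[0, 4, 21, 5, 8, 17, 12]  |boxes|=7  |leaves|=1  hit=miss

== RESULT ==
[0, 4, 21, 5, 8, 17, 12]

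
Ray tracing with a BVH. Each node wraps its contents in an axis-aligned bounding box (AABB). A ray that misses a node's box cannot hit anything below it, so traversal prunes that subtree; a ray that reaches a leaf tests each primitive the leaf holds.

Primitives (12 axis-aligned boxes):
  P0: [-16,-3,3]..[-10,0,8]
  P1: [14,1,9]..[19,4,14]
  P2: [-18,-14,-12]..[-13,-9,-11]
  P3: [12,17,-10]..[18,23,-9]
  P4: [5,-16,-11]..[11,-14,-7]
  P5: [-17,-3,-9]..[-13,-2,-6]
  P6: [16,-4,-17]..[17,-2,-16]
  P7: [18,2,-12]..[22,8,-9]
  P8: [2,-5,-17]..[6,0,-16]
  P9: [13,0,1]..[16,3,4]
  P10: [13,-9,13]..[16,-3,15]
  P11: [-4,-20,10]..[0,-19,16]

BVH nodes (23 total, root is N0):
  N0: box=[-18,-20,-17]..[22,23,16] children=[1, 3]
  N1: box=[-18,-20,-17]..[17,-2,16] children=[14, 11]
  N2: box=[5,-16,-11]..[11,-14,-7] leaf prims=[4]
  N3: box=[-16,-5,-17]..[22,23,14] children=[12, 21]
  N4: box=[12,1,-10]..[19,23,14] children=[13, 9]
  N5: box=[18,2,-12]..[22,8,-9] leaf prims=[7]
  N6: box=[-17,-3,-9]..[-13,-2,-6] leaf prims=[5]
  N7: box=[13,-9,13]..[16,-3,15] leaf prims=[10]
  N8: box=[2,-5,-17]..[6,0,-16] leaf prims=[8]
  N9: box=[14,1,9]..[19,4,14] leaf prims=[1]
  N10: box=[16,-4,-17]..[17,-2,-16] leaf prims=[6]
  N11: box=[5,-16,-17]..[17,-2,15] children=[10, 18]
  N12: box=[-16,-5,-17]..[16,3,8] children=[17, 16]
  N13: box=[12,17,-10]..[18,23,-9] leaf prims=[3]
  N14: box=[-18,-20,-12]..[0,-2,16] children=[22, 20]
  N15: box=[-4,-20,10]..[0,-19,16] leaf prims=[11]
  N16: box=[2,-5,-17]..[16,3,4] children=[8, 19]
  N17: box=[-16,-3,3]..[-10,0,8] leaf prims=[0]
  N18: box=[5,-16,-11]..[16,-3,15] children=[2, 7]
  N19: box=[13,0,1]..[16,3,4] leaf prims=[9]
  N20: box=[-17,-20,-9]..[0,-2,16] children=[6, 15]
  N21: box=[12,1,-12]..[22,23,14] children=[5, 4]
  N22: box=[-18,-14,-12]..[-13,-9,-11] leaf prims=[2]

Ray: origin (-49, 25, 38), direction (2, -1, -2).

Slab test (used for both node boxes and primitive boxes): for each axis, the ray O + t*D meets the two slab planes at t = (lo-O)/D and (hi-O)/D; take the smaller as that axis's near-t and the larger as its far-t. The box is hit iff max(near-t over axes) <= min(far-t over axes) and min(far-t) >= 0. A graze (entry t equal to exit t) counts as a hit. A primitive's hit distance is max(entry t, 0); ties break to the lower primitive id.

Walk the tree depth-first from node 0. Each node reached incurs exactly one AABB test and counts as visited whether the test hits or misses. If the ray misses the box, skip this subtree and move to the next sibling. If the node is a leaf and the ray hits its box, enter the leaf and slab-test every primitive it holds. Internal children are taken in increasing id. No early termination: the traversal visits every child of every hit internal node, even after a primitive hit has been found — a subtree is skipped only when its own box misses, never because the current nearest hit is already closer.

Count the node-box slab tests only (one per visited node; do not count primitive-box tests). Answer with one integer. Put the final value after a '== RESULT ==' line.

Trace the traversal:
N0 x:[31/2,71/2] y:[2,45] z:[11,55/2] -> hit [31/2,55/2], descend [1, 3]
  N1 x:[31/2,33] y:[27,45] z:[11,55/2] -> hit [27,55/2], descend [11, 14]
    N11 x:[27,33] y:[27,41] z:[23/2,55/2] -> hit [27,55/2], descend [10, 18]
      N10 x:[65/2,33] y:[27,29] z:[27,55/2] -> miss, prune
      N18 x:[27,65/2] y:[28,41] z:[23/2,49/2] -> miss, prune
    N14 x:[31/2,49/2] y:[27,45] z:[11,25] -> miss, prune
  N3 x:[33/2,71/2] y:[2,30] z:[12,55/2] -> hit [33/2,55/2], descend [12, 21]
    N12 x:[33/2,65/2] y:[22,30] z:[15,55/2] -> hit [22,55/2], descend [16, 17]
      N16 x:[51/2,65/2] y:[22,30] z:[17,55/2] -> hit [51/2,55/2], descend [8, 19]
        N8 x:[51/2,55/2] y:[25,30] z:[27,55/2] -> hit [27,55/2] leaf, test {P8@t=27}
        N19 x:[31,65/2] y:[22,25] z:[17,37/2] -> miss, prune
      N17 x:[33/2,39/2] y:[25,28] z:[15,35/2] -> miss, prune
    N21 x:[61/2,71/2] y:[2,24] z:[12,25] -> miss, prune

13 AABB tests over nodes [0, 1, 11, 10, 18, 14, 3, 12, 16, 8, 19, 17, 21]; 1 leaf entered; closest P8.

== RESULT ==
13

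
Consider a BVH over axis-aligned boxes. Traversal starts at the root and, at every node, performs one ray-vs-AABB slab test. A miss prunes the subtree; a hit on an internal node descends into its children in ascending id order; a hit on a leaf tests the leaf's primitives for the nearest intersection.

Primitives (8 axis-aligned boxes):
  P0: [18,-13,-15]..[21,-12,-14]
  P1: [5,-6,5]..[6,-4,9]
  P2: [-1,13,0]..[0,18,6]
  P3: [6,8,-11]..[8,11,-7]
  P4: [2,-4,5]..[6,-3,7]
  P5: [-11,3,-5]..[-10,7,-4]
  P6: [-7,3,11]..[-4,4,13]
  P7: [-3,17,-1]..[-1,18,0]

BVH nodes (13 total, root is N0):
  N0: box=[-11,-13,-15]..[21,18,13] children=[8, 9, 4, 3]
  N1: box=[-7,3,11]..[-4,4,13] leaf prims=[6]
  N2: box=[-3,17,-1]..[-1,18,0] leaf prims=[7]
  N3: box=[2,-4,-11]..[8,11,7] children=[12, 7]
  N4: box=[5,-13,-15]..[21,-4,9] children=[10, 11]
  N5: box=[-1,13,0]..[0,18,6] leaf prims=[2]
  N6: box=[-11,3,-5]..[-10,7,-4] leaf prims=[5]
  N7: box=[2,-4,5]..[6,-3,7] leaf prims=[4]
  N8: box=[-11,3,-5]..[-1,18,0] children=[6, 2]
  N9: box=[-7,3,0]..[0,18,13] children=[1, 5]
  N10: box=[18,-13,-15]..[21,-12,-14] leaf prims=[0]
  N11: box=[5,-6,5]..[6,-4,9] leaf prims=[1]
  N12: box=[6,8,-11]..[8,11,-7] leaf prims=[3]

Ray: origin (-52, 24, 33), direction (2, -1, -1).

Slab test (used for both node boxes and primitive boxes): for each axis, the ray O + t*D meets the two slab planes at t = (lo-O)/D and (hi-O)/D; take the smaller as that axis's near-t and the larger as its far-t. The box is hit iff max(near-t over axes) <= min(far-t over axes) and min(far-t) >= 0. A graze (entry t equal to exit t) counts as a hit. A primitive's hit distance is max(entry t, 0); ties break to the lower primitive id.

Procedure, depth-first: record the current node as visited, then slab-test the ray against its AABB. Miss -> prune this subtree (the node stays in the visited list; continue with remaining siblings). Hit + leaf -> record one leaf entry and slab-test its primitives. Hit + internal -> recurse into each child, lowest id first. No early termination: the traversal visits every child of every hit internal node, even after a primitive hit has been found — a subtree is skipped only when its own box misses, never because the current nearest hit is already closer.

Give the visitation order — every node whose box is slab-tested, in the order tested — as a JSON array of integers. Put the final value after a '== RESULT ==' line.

Traverse from the root:
N0 x:[41/2,73/2] y:[6,37] z:[20,48] -> hit [41/2,73/2], descend [3, 4, 8, 9]
  N3 x:[27,30] y:[13,28] z:[26,44] -> hit [27,28], descend [7, 12]
    N7 x:[27,29] y:[27,28] z:[26,28] -> hit [27,28] leaf, test {P4@t=27}
    N12 x:[29,30] y:[13,16] z:[40,44] -> miss, prune
  N4 x:[57/2,73/2] y:[28,37] z:[24,48] -> hit [57/2,73/2], descend [10, 11]
    N10 x:[35,73/2] y:[36,37] z:[47,48] -> miss, prune
    N11 x:[57/2,29] y:[28,30] z:[24,28] -> miss, prune
  N8 x:[41/2,51/2] y:[6,21] z:[33,38] -> miss, prune
  N9 x:[45/2,26] y:[6,21] z:[20,33] -> miss, prune

order=[0, 3, 7, 12, 4, 10, 11, 8, 9]  |boxes|=9  |leaves|=1  hit=P4

== RESULT ==
[0, 3, 7, 12, 4, 10, 11, 8, 9]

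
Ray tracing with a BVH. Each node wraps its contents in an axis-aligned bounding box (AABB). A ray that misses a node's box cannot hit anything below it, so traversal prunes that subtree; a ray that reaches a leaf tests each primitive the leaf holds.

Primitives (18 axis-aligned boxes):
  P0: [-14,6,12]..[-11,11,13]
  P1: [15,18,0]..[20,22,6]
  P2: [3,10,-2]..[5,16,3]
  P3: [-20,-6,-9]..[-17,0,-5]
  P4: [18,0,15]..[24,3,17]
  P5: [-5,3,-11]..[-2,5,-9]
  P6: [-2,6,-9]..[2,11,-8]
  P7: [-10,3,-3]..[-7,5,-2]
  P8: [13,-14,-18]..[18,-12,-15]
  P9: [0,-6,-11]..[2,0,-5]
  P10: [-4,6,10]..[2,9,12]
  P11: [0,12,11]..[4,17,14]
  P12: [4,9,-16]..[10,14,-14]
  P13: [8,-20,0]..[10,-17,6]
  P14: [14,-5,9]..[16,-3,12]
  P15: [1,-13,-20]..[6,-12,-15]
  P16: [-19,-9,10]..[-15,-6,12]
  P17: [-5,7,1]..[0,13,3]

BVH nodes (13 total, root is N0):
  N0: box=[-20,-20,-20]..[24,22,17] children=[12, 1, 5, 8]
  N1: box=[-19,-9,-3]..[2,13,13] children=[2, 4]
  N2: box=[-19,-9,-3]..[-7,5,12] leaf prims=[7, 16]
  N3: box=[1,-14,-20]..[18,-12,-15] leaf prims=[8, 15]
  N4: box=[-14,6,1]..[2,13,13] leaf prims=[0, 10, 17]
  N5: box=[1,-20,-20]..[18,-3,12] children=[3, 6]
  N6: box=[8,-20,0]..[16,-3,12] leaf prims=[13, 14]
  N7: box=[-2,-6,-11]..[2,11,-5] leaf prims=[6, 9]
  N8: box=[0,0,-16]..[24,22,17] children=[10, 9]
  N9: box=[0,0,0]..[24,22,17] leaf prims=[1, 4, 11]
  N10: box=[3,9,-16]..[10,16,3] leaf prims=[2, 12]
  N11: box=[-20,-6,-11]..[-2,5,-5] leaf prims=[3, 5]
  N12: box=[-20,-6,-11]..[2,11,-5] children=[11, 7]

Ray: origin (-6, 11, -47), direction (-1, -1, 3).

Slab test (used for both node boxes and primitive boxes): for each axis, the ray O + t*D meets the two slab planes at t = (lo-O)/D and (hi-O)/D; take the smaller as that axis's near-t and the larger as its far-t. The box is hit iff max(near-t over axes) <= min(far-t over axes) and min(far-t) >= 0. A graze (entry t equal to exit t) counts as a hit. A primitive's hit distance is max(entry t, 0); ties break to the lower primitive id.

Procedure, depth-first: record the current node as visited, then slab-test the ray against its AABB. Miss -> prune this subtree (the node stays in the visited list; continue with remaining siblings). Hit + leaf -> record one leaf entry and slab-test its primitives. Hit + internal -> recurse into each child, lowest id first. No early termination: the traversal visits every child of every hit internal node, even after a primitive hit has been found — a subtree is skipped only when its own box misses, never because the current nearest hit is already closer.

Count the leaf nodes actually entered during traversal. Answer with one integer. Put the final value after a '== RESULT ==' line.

Walk:
N0 x:[-30,14] y:[-11,31] z:[9,64/3] -> hit [9,14], descend [1, 5, 8, 12]
  N1 x:[-8,13] y:[-2,20] z:[44/3,20] -> miss, prune
  N5 x:[-24,-7] y:[14,31] z:[9,59/3] -> miss, prune
  N8 x:[-30,-6] y:[-11,11] z:[31/3,64/3] -> miss, prune
  N12 x:[-8,14] y:[0,17] z:[12,14] -> hit [12,14], descend [7, 11]
    N7 x:[-8,-4] y:[0,17] z:[12,14] -> miss, prune
    N11 x:[-4,14] y:[6,17] z:[12,14] -> hit [12,14] leaf, test {P3@t=38/3, P5(miss)}

Summary -> nodes [0, 1, 5, 8, 12, 7, 11]; box-tests=7; leaf-entries=1; first=P3

== RESULT ==
1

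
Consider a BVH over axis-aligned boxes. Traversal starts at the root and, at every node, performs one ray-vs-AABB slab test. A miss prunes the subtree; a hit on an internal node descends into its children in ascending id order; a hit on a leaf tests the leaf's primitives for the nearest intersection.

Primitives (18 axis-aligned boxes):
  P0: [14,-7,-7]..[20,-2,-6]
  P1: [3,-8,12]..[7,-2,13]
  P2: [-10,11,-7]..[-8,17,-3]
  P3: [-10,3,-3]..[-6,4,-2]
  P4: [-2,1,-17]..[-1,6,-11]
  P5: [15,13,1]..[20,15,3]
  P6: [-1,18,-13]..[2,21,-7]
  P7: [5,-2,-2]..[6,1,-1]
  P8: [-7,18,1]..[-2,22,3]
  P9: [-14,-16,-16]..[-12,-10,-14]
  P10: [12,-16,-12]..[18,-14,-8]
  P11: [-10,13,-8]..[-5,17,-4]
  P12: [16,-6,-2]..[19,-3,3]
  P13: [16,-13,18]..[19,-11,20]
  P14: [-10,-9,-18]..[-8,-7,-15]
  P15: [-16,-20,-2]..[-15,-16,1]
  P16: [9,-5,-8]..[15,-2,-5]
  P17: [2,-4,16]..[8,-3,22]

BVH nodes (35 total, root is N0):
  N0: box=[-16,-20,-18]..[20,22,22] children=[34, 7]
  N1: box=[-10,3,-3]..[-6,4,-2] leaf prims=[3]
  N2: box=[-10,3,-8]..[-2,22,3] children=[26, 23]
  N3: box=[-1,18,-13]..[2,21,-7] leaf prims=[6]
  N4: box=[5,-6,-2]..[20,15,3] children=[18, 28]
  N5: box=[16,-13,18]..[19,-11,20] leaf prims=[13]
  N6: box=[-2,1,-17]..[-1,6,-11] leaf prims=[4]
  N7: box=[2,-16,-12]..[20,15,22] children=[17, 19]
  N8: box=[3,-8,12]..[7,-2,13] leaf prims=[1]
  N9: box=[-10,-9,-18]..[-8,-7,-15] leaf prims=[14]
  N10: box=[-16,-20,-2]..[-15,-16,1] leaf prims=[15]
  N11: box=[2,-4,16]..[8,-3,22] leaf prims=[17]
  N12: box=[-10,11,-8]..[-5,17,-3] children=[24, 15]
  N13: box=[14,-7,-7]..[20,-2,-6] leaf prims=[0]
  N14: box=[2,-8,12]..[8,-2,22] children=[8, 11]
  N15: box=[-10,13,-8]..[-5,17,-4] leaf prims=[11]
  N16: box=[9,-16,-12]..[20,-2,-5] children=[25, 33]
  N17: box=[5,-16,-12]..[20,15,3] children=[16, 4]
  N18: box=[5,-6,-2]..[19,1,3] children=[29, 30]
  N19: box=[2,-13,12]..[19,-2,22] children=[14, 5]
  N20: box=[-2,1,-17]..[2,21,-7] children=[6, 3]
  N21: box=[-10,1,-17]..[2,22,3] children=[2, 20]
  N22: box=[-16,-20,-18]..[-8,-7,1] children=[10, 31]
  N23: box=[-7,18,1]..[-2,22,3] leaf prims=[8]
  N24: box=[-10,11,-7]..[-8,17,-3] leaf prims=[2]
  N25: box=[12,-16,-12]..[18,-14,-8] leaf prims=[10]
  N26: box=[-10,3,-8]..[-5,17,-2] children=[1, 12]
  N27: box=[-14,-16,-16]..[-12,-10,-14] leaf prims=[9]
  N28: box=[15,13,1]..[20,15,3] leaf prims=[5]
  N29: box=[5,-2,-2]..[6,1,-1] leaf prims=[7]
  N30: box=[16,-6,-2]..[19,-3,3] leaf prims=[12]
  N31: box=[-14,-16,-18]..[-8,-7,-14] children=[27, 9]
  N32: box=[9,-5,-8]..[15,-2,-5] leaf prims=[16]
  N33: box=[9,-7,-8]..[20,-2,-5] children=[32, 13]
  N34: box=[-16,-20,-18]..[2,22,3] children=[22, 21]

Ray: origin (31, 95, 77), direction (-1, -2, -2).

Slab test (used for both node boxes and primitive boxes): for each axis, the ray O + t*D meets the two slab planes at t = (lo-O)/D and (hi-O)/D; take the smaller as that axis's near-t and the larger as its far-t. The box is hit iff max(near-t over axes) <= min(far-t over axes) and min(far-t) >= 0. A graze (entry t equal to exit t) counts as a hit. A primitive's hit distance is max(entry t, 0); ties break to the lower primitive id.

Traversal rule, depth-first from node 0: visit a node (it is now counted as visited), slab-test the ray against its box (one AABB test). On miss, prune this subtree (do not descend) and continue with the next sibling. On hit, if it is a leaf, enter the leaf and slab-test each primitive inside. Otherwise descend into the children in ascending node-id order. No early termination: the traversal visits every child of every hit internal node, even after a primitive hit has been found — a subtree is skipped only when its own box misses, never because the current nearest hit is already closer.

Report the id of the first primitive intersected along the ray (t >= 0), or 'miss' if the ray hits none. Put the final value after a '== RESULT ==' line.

Trace the traversal:
N0 x:[11,47] y:[73/2,115/2] z:[55/2,95/2] -> hit [73/2,47], descend [7, 34]
  N7 x:[11,29] y:[40,111/2] z:[55/2,89/2] -> miss, prune
  N34 x:[29,47] y:[73/2,115/2] z:[37,95/2] -> hit [37,47], descend [21, 22]
    N21 x:[29,41] y:[73/2,47] z:[37,47] -> hit [37,41], descend [2, 20]
      N2 x:[33,41] y:[73/2,46] z:[37,85/2] -> hit [37,41], descend [23, 26]
        N23 x:[33,38] y:[73/2,77/2] z:[37,38] -> hit [37,38] leaf, test {P8@t=37}
        N26 x:[36,41] y:[39,46] z:[79/2,85/2] -> hit [79/2,41], descend [1, 12]
          N1 x:[37,41] y:[91/2,46] z:[79/2,40] -> miss, prune
          N12 x:[36,41] y:[39,42] z:[40,85/2] -> hit [40,41], descend [15, 24]
            N15 x:[36,41] y:[39,41] z:[81/2,85/2] -> hit [81/2,41] leaf, test {P11@t=81/2}
            N24 x:[39,41] y:[39,42] z:[40,42] -> hit [40,41] leaf, test {P2@t=40}
      N20 x:[29,33] y:[37,47] z:[42,47] -> miss, prune
    N22 x:[39,47] y:[51,115/2] z:[38,95/2] -> miss, prune

13 AABB tests over nodes [0, 7, 34, 21, 2, 23, 26, 1, 12, 15, 24, 20, 22]; 3 leaves entered; closest P8.

== RESULT ==
8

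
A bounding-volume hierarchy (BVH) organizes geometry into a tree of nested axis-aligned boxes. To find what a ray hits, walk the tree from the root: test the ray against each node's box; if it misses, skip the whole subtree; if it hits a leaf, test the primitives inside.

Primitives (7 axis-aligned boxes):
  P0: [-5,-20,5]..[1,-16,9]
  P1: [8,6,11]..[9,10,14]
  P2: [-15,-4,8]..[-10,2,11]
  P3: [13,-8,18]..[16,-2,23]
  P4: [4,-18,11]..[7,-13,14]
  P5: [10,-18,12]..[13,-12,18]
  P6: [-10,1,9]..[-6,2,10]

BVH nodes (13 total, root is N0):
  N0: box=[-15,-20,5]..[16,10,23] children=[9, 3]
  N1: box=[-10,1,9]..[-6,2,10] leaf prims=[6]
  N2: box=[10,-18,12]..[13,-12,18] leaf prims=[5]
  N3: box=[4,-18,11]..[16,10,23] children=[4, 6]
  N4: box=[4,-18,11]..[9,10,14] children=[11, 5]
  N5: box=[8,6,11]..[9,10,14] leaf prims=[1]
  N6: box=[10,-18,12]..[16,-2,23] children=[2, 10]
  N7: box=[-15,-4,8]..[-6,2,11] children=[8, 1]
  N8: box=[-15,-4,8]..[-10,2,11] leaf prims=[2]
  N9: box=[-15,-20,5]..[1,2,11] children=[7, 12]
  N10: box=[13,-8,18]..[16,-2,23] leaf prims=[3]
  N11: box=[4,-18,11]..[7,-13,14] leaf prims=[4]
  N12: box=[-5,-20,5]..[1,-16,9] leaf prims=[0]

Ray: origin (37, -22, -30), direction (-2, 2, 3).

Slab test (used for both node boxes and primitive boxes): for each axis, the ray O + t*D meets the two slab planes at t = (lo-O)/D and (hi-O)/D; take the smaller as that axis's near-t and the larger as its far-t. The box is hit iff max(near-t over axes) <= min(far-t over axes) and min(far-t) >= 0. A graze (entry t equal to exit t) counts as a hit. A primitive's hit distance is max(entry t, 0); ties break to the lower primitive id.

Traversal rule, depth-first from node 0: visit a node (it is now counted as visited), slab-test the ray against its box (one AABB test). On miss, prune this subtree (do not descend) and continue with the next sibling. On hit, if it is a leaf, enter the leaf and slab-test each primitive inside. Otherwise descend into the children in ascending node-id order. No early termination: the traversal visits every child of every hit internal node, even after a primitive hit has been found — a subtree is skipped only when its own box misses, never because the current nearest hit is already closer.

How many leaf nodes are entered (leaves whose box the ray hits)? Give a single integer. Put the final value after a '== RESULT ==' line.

Walk:
N0 x:[21/2,26] y:[1,16] z:[35/3,53/3] -> hit [35/3,16], descend [3, 9]
  N3 x:[21/2,33/2] y:[2,16] z:[41/3,53/3] -> hit [41/3,16], descend [4, 6]
    N4 x:[14,33/2] y:[2,16] z:[41/3,44/3] -> hit [14,44/3], descend [5, 11]
      N5 x:[14,29/2] y:[14,16] z:[41/3,44/3] -> hit [14,29/2] leaf, test {P1@t=14}
      N11 x:[15,33/2] y:[2,9/2] z:[41/3,44/3] -> miss, prune
    N6 x:[21/2,27/2] y:[2,10] z:[14,53/3] -> miss, prune
  N9 x:[18,26] y:[1,12] z:[35/3,41/3] -> miss, prune

order=[0, 3, 4, 5, 11, 6, 9]  |boxes|=7  |leaves|=1  hit=P1

== RESULT ==
1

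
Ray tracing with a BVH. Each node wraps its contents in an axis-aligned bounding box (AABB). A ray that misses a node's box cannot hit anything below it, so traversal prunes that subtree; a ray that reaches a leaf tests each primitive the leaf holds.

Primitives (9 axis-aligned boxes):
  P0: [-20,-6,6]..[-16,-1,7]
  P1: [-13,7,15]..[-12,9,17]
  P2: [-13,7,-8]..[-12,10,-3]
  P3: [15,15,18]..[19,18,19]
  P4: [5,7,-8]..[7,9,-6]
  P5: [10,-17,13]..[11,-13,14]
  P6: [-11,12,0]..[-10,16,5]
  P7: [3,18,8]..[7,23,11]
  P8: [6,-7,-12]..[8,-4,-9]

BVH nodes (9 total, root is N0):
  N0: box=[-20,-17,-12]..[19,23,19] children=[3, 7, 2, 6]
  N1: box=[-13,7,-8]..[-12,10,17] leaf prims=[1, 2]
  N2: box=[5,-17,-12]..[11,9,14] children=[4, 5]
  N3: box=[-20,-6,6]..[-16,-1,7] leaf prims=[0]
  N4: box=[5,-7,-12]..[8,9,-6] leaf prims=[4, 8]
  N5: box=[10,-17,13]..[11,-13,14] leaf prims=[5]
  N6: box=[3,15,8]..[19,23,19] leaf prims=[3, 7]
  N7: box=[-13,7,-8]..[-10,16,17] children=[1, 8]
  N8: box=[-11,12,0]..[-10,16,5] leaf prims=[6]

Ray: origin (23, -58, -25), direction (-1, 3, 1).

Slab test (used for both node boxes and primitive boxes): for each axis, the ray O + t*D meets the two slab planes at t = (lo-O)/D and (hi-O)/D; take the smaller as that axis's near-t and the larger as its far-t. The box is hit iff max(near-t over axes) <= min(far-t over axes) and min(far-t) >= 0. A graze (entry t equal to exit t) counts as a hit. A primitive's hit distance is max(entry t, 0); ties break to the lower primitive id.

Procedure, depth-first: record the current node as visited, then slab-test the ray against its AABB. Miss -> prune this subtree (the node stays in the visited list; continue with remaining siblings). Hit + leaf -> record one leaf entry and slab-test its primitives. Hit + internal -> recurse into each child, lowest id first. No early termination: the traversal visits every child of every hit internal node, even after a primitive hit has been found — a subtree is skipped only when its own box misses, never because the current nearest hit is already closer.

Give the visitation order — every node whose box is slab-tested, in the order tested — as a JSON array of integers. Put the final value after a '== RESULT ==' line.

Traverse from the root:
N0 x:[4,43] y:[41/3,27] z:[13,44] -> hit [41/3,27], descend [2, 3, 6, 7]
  N2 x:[12,18] y:[41/3,67/3] z:[13,39] -> hit [41/3,18], descend [4, 5]
    N4 x:[15,18] y:[17,67/3] z:[13,19] -> hit [17,18] leaf, test {P4(miss), P8(miss)}
    N5 x:[12,13] y:[41/3,15] z:[38,39] -> miss, prune
  N3 x:[39,43] y:[52/3,19] z:[31,32] -> miss, prune
  N6 x:[4,20] y:[73/3,27] z:[33,44] -> miss, prune
  N7 x:[33,36] y:[65/3,74/3] z:[17,42] -> miss, prune

order=[0, 2, 4, 5, 3, 6, 7]  |boxes|=7  |leaves|=1  hit=miss

== RESULT ==
[0, 2, 4, 5, 3, 6, 7]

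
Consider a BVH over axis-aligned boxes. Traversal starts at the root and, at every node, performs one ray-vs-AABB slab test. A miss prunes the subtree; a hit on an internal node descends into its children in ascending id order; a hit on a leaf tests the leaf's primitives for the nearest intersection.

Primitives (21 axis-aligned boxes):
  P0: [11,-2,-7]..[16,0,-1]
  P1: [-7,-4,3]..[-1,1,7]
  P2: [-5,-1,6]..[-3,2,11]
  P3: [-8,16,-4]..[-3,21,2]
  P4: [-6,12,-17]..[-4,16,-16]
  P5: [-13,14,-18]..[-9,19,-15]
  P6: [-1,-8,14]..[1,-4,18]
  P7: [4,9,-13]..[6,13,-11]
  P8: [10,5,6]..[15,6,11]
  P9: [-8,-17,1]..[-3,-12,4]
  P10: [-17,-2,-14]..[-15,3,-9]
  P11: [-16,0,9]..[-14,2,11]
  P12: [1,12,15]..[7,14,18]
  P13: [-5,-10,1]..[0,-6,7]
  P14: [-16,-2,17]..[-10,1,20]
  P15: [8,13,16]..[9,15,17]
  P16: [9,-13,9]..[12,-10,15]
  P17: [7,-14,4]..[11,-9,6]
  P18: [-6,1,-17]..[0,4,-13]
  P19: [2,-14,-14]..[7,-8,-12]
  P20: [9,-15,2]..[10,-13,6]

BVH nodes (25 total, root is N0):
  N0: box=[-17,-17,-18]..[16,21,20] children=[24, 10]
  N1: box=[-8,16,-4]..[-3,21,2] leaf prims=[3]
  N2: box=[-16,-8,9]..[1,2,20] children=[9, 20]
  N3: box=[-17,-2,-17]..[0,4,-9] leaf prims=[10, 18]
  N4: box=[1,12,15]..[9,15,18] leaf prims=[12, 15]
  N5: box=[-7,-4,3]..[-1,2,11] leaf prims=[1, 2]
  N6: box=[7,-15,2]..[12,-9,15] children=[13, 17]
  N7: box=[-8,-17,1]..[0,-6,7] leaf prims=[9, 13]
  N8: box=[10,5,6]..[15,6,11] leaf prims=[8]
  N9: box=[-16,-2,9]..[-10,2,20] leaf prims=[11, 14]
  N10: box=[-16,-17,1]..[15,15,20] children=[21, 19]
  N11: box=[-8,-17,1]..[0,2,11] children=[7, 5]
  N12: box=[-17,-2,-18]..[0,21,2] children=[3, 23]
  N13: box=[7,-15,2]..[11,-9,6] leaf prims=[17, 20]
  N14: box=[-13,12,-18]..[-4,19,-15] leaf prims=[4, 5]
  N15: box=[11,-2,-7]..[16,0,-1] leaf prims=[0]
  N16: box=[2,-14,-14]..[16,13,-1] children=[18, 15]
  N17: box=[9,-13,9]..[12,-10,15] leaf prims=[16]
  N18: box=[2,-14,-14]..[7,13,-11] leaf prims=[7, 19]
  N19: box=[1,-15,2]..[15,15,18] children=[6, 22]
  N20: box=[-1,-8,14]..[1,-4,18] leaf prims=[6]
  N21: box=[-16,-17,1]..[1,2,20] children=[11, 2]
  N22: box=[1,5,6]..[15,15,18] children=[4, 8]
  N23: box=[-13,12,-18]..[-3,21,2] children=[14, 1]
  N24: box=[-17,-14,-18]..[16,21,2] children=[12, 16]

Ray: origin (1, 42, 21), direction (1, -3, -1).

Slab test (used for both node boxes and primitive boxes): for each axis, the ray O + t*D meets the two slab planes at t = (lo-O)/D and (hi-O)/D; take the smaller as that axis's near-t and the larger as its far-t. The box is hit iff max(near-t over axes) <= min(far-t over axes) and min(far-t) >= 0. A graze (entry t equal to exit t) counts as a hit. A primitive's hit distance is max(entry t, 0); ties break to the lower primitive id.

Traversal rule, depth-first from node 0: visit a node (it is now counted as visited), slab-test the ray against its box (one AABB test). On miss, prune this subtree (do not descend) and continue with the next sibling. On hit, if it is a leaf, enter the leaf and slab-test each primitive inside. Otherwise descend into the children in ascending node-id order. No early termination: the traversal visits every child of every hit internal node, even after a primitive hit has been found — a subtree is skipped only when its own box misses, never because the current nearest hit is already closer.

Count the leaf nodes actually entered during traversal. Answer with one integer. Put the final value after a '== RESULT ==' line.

Trace the traversal:
N0 x:[-18,15] y:[7,59/3] z:[1,39] -> hit [7,15], descend [10, 24]
  N10 x:[-17,14] y:[9,59/3] z:[1,20] -> hit [9,14], descend [19, 21]
    N19 x:[0,14] y:[9,19] z:[3,19] -> hit [9,14], descend [6, 22]
      N6 x:[6,11] y:[17,19] z:[6,19] -> miss, prune
      N22 x:[0,14] y:[9,37/3] z:[3,15] -> hit [9,37/3], descend [4, 8]
        N4 x:[0,8] y:[9,10] z:[3,6] -> miss, prune
        N8 x:[9,14] y:[12,37/3] z:[10,15] -> hit [12,37/3] leaf, test {P8@t=12}
    N21 x:[-17,0] y:[40/3,59/3] z:[1,20] -> miss, prune
  N24 x:[-18,15] y:[7,56/3] z:[19,39] -> miss, prune

Summary -> nodes [0, 10, 19, 6, 22, 4, 8, 21, 24]; box-tests=9; leaf-entries=1; first=P8

== RESULT ==
1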